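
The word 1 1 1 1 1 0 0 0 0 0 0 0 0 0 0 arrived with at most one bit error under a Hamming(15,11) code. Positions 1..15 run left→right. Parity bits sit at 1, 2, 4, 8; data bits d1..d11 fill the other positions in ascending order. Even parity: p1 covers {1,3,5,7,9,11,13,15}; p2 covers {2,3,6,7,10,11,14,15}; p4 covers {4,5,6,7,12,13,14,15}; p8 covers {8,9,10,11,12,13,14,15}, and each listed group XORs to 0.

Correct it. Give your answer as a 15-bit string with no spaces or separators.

s1 (pos 1,3,5,7,9,11,13,15): 1⊕1⊕1⊕0⊕0⊕0⊕0⊕0 = 1
s2 (pos 2,3,6,7,10,11,14,15): 1⊕1⊕0⊕0⊕0⊕0⊕0⊕0 = 0
s4 (pos 4,5,6,7,12,13,14,15): 1⊕1⊕0⊕0⊕0⊕0⊕0⊕0 = 0
s8 (pos 8,9,10,11,12,13,14,15): 0⊕0⊕0⊕0⊕0⊕0⊕0⊕0 = 0
Syndrome s8…s1 = 0001 → error at position 1.
Flip position 1: 111110000000000 → 011110000000000

011110000000000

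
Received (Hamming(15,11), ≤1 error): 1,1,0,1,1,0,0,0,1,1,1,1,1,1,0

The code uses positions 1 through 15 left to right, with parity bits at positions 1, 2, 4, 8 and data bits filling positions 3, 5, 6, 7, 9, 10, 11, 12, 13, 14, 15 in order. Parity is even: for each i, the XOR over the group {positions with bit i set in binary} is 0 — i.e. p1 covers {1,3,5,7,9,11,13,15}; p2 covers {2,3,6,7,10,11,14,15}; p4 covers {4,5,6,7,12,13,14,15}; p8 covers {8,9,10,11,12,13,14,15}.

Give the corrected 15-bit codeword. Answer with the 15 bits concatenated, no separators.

110100001111110

s1 (pos 1,3,5,7,9,11,13,15): 1⊕0⊕1⊕0⊕1⊕1⊕1⊕0 = 1
s2 (pos 2,3,6,7,10,11,14,15): 1⊕0⊕0⊕0⊕1⊕1⊕1⊕0 = 0
s4 (pos 4,5,6,7,12,13,14,15): 1⊕1⊕0⊕0⊕1⊕1⊕1⊕0 = 1
s8 (pos 8,9,10,11,12,13,14,15): 0⊕1⊕1⊕1⊕1⊕1⊕1⊕0 = 0
Syndrome s8…s1 = 0101 → error at position 5.
Flip position 5: 110110001111110 → 110100001111110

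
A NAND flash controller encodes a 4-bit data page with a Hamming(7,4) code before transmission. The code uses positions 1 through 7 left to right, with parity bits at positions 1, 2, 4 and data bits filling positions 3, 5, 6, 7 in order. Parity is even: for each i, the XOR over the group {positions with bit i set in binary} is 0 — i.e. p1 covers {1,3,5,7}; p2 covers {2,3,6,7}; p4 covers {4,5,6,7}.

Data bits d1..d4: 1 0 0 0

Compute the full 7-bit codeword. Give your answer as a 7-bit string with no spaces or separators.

Place data at non-parity positions: p1 p2 1 p4 0 0 0
p1 (pos 1,3,5,7): XOR of data positions = 1⊕0⊕0 = 1
p2 (pos 2,3,6,7): XOR of data positions = 1⊕0⊕0 = 1
p4 (pos 4,5,6,7): XOR of data positions = 0⊕0⊕0 = 0
Codeword: 1110000

1110000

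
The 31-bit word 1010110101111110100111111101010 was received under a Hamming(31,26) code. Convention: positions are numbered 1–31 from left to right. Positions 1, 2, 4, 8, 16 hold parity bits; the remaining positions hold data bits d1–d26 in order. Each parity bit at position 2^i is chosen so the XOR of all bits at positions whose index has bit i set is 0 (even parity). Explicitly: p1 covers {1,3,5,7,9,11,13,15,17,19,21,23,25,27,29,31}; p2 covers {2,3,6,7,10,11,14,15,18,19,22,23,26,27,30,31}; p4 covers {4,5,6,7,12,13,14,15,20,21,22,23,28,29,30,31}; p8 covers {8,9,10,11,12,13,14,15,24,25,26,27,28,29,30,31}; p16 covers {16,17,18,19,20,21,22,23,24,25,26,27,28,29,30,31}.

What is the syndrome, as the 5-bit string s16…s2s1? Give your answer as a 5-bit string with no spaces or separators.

00000

s1 (pos 1,3,5,7,9,11,13,15,17,19,21,23,25,27,29,31): 1⊕1⊕1⊕0⊕0⊕1⊕1⊕1⊕1⊕0⊕1⊕1⊕1⊕0⊕0⊕0 = 0
s2 (pos 2,3,6,7,10,11,14,15,18,19,22,23,26,27,30,31): 0⊕1⊕1⊕0⊕1⊕1⊕1⊕1⊕0⊕0⊕1⊕1⊕1⊕0⊕1⊕0 = 0
s4 (pos 4,5,6,7,12,13,14,15,20,21,22,23,28,29,30,31): 0⊕1⊕1⊕0⊕1⊕1⊕1⊕1⊕1⊕1⊕1⊕1⊕1⊕0⊕1⊕0 = 0
s8 (pos 8,9,10,11,12,13,14,15,24,25,26,27,28,29,30,31): 1⊕0⊕1⊕1⊕1⊕1⊕1⊕1⊕1⊕1⊕1⊕0⊕1⊕0⊕1⊕0 = 0
s16 (pos 16,17,18,19,20,21,22,23,24,25,26,27,28,29,30,31): 0⊕1⊕0⊕0⊕1⊕1⊕1⊕1⊕1⊕1⊕1⊕0⊕1⊕0⊕1⊕0 = 0
Syndrome s16…s1 = 00000 → no error.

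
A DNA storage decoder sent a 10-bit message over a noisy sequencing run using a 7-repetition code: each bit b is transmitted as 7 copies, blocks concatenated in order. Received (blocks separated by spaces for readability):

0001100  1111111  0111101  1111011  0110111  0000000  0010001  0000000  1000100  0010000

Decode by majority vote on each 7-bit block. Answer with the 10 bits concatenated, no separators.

0111100000

Block 1 (0001100): 2 ones → 0
Block 2 (1111111): 7 ones → 1
Block 3 (0111101): 5 ones → 1
Block 4 (1111011): 6 ones → 1
Block 5 (0110111): 5 ones → 1
Block 6 (0000000): 0 ones → 0
Block 7 (0010001): 2 ones → 0
Block 8 (0000000): 0 ones → 0
Block 9 (1000100): 2 ones → 0
Block 10 (0010000): 1 one → 0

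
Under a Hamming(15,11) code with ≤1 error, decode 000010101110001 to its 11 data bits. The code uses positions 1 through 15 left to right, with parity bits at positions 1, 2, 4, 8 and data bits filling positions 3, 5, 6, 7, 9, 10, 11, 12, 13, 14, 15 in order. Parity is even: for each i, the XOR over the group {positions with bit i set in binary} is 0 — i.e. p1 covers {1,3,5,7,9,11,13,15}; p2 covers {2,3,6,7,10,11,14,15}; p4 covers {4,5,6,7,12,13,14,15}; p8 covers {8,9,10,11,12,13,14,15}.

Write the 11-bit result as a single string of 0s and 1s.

s1 (pos 1,3,5,7,9,11,13,15): 0⊕0⊕1⊕1⊕1⊕1⊕0⊕1 = 1
s2 (pos 2,3,6,7,10,11,14,15): 0⊕0⊕0⊕1⊕1⊕1⊕0⊕1 = 0
s4 (pos 4,5,6,7,12,13,14,15): 0⊕1⊕0⊕1⊕0⊕0⊕0⊕1 = 1
s8 (pos 8,9,10,11,12,13,14,15): 0⊕1⊕1⊕1⊕0⊕0⊕0⊕1 = 0
Syndrome s8…s1 = 0101 → error at position 5.
Flip position 5: 000010101110001 → 000000101110001
Read data bits from positions 3,5,6,7,9,10,11,12,13,14,15: 00011110001

00011110001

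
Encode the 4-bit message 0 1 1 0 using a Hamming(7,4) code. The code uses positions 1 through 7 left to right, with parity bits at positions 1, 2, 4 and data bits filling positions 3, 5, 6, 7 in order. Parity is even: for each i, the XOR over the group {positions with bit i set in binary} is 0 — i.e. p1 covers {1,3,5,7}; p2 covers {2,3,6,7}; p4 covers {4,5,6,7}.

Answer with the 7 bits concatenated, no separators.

1100110

Place data at non-parity positions: p1 p2 0 p4 1 1 0
p1 (pos 1,3,5,7): XOR of data positions = 0⊕1⊕0 = 1
p2 (pos 2,3,6,7): XOR of data positions = 0⊕1⊕0 = 1
p4 (pos 4,5,6,7): XOR of data positions = 1⊕1⊕0 = 0
Codeword: 1100110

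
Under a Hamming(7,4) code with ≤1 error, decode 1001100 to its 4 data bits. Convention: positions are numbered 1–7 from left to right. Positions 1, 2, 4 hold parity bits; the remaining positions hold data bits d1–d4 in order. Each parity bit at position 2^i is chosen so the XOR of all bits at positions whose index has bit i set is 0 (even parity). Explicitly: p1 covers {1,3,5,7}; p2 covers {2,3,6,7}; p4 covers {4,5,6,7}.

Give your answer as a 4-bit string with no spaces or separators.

0100

s1 (pos 1,3,5,7): 1⊕0⊕1⊕0 = 0
s2 (pos 2,3,6,7): 0⊕0⊕0⊕0 = 0
s4 (pos 4,5,6,7): 1⊕1⊕0⊕0 = 0
Syndrome s4…s1 = 000 → no error.
Read data bits from positions 3,5,6,7: 0100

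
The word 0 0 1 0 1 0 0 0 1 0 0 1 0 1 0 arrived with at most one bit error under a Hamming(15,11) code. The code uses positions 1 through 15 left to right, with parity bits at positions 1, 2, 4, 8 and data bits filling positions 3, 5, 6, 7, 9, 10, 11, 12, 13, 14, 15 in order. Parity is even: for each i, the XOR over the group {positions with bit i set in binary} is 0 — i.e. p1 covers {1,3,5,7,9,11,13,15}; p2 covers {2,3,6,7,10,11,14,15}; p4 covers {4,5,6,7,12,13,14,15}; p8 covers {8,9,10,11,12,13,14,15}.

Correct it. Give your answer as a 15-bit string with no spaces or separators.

001010001001110

s1 (pos 1,3,5,7,9,11,13,15): 0⊕1⊕1⊕0⊕1⊕0⊕0⊕0 = 1
s2 (pos 2,3,6,7,10,11,14,15): 0⊕1⊕0⊕0⊕0⊕0⊕1⊕0 = 0
s4 (pos 4,5,6,7,12,13,14,15): 0⊕1⊕0⊕0⊕1⊕0⊕1⊕0 = 1
s8 (pos 8,9,10,11,12,13,14,15): 0⊕1⊕0⊕0⊕1⊕0⊕1⊕0 = 1
Syndrome s8…s1 = 1101 → error at position 13.
Flip position 13: 001010001001010 → 001010001001110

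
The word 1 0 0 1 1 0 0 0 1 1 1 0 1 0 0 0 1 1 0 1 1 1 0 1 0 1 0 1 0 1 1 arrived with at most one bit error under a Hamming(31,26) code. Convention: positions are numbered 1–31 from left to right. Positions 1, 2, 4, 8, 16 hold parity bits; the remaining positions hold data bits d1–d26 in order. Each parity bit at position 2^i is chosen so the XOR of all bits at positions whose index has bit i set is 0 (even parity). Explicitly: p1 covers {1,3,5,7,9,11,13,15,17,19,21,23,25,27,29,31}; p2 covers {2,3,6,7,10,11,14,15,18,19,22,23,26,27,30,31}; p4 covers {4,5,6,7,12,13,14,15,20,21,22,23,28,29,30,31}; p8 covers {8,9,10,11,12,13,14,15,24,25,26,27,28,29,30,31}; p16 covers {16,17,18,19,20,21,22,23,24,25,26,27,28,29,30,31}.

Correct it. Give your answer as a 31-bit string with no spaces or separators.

s1 (pos 1,3,5,7,9,11,13,15,17,19,21,23,25,27,29,31): 1⊕0⊕1⊕0⊕1⊕1⊕1⊕0⊕1⊕0⊕1⊕0⊕0⊕0⊕0⊕1 = 0
s2 (pos 2,3,6,7,10,11,14,15,18,19,22,23,26,27,30,31): 0⊕0⊕0⊕0⊕1⊕1⊕0⊕0⊕1⊕0⊕1⊕0⊕1⊕0⊕1⊕1 = 1
s4 (pos 4,5,6,7,12,13,14,15,20,21,22,23,28,29,30,31): 1⊕1⊕0⊕0⊕0⊕1⊕0⊕0⊕1⊕1⊕1⊕0⊕1⊕0⊕1⊕1 = 1
s8 (pos 8,9,10,11,12,13,14,15,24,25,26,27,28,29,30,31): 0⊕1⊕1⊕1⊕0⊕1⊕0⊕0⊕1⊕0⊕1⊕0⊕1⊕0⊕1⊕1 = 1
s16 (pos 16,17,18,19,20,21,22,23,24,25,26,27,28,29,30,31): 0⊕1⊕1⊕0⊕1⊕1⊕1⊕0⊕1⊕0⊕1⊕0⊕1⊕0⊕1⊕1 = 0
Syndrome s16…s1 = 01110 → error at position 14.
Flip position 14: 1001100011101000110111010101011 → 1001100011101100110111010101011

1001100011101100110111010101011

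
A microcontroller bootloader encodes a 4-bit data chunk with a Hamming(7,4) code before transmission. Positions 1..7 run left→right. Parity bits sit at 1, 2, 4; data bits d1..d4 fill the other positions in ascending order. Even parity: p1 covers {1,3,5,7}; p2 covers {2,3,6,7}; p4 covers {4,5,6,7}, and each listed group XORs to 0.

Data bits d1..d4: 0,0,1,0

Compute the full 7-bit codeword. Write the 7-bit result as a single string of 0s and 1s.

0101010

Place data at non-parity positions: p1 p2 0 p4 0 1 0
p1 (pos 1,3,5,7): XOR of data positions = 0⊕0⊕0 = 0
p2 (pos 2,3,6,7): XOR of data positions = 0⊕1⊕0 = 1
p4 (pos 4,5,6,7): XOR of data positions = 0⊕1⊕0 = 1
Codeword: 0101010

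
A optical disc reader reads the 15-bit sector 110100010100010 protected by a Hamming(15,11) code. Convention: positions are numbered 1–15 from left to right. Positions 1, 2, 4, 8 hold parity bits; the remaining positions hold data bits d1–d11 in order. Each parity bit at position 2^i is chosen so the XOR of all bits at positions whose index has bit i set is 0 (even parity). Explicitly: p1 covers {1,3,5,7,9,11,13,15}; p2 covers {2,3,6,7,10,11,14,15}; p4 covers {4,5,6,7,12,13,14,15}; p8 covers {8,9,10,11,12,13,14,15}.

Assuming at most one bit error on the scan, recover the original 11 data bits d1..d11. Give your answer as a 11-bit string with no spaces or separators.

s1 (pos 1,3,5,7,9,11,13,15): 1⊕0⊕0⊕0⊕0⊕0⊕0⊕0 = 1
s2 (pos 2,3,6,7,10,11,14,15): 1⊕0⊕0⊕0⊕1⊕0⊕1⊕0 = 1
s4 (pos 4,5,6,7,12,13,14,15): 1⊕0⊕0⊕0⊕0⊕0⊕1⊕0 = 0
s8 (pos 8,9,10,11,12,13,14,15): 1⊕0⊕1⊕0⊕0⊕0⊕1⊕0 = 1
Syndrome s8…s1 = 1011 → error at position 11.
Flip position 11: 110100010100010 → 110100010110010
Read data bits from positions 3,5,6,7,9,10,11,12,13,14,15: 00000110010

00000110010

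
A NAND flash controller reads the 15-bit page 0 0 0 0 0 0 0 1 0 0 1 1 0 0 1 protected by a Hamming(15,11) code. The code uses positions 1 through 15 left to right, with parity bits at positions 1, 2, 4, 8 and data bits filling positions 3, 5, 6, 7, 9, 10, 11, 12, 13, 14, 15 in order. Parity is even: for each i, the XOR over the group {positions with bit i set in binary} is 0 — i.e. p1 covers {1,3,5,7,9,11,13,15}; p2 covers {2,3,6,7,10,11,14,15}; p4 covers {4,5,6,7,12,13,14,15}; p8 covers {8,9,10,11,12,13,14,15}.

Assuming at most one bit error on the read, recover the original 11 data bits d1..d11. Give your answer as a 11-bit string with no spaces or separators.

00000011001

s1 (pos 1,3,5,7,9,11,13,15): 0⊕0⊕0⊕0⊕0⊕1⊕0⊕1 = 0
s2 (pos 2,3,6,7,10,11,14,15): 0⊕0⊕0⊕0⊕0⊕1⊕0⊕1 = 0
s4 (pos 4,5,6,7,12,13,14,15): 0⊕0⊕0⊕0⊕1⊕0⊕0⊕1 = 0
s8 (pos 8,9,10,11,12,13,14,15): 1⊕0⊕0⊕1⊕1⊕0⊕0⊕1 = 0
Syndrome s8…s1 = 0000 → no error.
Read data bits from positions 3,5,6,7,9,10,11,12,13,14,15: 00000011001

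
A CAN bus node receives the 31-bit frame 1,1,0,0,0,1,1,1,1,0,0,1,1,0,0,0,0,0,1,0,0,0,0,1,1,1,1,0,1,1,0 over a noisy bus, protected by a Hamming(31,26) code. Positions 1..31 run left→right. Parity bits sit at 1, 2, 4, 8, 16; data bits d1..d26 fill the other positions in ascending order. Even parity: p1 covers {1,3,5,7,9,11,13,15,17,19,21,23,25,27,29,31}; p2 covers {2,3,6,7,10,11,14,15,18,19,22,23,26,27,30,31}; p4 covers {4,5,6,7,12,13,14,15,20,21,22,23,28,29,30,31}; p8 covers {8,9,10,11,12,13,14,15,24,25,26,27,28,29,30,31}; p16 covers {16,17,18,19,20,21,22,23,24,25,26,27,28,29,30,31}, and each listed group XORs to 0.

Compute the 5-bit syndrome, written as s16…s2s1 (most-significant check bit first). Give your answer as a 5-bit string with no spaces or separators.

s1 (pos 1,3,5,7,9,11,13,15,17,19,21,23,25,27,29,31): 1⊕0⊕0⊕1⊕1⊕0⊕1⊕0⊕0⊕1⊕0⊕0⊕1⊕1⊕1⊕0 = 0
s2 (pos 2,3,6,7,10,11,14,15,18,19,22,23,26,27,30,31): 1⊕0⊕1⊕1⊕0⊕0⊕0⊕0⊕0⊕1⊕0⊕0⊕1⊕1⊕1⊕0 = 1
s4 (pos 4,5,6,7,12,13,14,15,20,21,22,23,28,29,30,31): 0⊕0⊕1⊕1⊕1⊕1⊕0⊕0⊕0⊕0⊕0⊕0⊕0⊕1⊕1⊕0 = 0
s8 (pos 8,9,10,11,12,13,14,15,24,25,26,27,28,29,30,31): 1⊕1⊕0⊕0⊕1⊕1⊕0⊕0⊕1⊕1⊕1⊕1⊕0⊕1⊕1⊕0 = 0
s16 (pos 16,17,18,19,20,21,22,23,24,25,26,27,28,29,30,31): 0⊕0⊕0⊕1⊕0⊕0⊕0⊕0⊕1⊕1⊕1⊕1⊕0⊕1⊕1⊕0 = 1
Syndrome s16…s1 = 10010 → error at position 18.

10010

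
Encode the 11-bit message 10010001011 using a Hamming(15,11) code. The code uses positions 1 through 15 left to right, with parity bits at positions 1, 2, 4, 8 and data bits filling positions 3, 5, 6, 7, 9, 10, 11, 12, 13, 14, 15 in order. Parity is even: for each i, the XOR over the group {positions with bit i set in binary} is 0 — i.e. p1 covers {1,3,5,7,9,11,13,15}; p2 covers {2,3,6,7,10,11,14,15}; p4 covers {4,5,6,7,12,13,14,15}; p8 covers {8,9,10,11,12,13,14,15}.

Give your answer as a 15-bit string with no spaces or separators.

101000110001011

Place data at non-parity positions: p1 p2 1 p4 0 0 1 p8 0 0 0 1 0 1 1
p1 (pos 1,3,5,7,9,11,13,15): XOR of data positions = 1⊕0⊕1⊕0⊕0⊕0⊕1 = 1
p2 (pos 2,3,6,7,10,11,14,15): XOR of data positions = 1⊕0⊕1⊕0⊕0⊕1⊕1 = 0
p4 (pos 4,5,6,7,12,13,14,15): XOR of data positions = 0⊕0⊕1⊕1⊕0⊕1⊕1 = 0
p8 (pos 8,9,10,11,12,13,14,15): XOR of data positions = 0⊕0⊕0⊕1⊕0⊕1⊕1 = 1
Codeword: 101000110001011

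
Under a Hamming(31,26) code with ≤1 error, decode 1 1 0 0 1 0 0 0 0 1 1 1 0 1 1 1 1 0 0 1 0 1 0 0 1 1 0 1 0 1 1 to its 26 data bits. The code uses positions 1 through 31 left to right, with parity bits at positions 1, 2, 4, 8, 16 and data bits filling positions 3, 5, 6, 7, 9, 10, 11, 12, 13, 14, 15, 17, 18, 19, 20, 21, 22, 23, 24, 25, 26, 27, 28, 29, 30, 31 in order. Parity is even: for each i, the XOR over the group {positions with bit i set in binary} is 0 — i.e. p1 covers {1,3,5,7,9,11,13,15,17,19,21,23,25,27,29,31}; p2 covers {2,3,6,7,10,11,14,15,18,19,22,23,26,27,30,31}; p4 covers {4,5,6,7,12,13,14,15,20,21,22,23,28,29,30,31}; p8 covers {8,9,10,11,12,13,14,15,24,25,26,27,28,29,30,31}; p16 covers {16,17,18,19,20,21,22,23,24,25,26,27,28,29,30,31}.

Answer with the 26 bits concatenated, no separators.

01000111011100101101101011

s1 (pos 1,3,5,7,9,11,13,15,17,19,21,23,25,27,29,31): 1⊕0⊕1⊕0⊕0⊕1⊕0⊕1⊕1⊕0⊕0⊕0⊕1⊕0⊕0⊕1 = 1
s2 (pos 2,3,6,7,10,11,14,15,18,19,22,23,26,27,30,31): 1⊕0⊕0⊕0⊕1⊕1⊕1⊕1⊕0⊕0⊕1⊕0⊕1⊕0⊕1⊕1 = 1
s4 (pos 4,5,6,7,12,13,14,15,20,21,22,23,28,29,30,31): 0⊕1⊕0⊕0⊕1⊕0⊕1⊕1⊕1⊕0⊕1⊕0⊕1⊕0⊕1⊕1 = 1
s8 (pos 8,9,10,11,12,13,14,15,24,25,26,27,28,29,30,31): 0⊕0⊕1⊕1⊕1⊕0⊕1⊕1⊕0⊕1⊕1⊕0⊕1⊕0⊕1⊕1 = 0
s16 (pos 16,17,18,19,20,21,22,23,24,25,26,27,28,29,30,31): 1⊕1⊕0⊕0⊕1⊕0⊕1⊕0⊕0⊕1⊕1⊕0⊕1⊕0⊕1⊕1 = 1
Syndrome s16…s1 = 10111 → error at position 23.
Flip position 23: 1100100001110111100101001101011 → 1100100001110111100101101101011
Read data bits from positions 3,5,6,7,9,10,11,12,13,14,15,17,18,19,20,21,22,23,24,25,26,27,28,29,30,31: 01000111011100101101101011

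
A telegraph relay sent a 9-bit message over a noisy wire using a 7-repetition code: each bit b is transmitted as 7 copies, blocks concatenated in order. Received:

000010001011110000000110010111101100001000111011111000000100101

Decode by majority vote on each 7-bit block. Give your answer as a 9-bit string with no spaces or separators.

Block 1 (0000100): 1 one → 0
Block 2 (0101111): 5 ones → 1
Block 3 (0000000): 0 ones → 0
Block 4 (1100101): 4 ones → 1
Block 5 (1110110): 5 ones → 1
Block 6 (0001000): 1 one → 0
Block 7 (1110111): 6 ones → 1
Block 8 (1100000): 2 ones → 0
Block 9 (0100101): 3 ones → 0

010110100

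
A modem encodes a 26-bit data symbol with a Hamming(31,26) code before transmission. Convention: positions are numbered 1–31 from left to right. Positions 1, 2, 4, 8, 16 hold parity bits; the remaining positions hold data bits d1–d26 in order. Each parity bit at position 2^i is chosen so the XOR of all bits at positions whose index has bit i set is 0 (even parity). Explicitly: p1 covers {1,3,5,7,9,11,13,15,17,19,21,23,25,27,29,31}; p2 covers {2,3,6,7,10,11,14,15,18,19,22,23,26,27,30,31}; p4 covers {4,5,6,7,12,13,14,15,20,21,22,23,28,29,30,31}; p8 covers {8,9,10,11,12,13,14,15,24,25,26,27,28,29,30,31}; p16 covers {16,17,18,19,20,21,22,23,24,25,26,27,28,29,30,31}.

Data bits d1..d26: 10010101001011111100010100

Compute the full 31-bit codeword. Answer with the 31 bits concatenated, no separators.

Place data at non-parity positions: p1 p2 1 p4 0 0 1 p8 0 1 0 1 0 0 1 p16 0 1 1 1 1 1 1 0 0 0 1 0 1 0 0
p1 (pos 1,3,5,7,9,11,13,15,17,19,21,23,25,27,29,31): XOR of data positions = 1⊕0⊕1⊕0⊕0⊕0⊕1⊕0⊕1⊕1⊕1⊕0⊕1⊕1⊕0 = 0
p2 (pos 2,3,6,7,10,11,14,15,18,19,22,23,26,27,30,31): XOR of data positions = 1⊕0⊕1⊕1⊕0⊕0⊕1⊕1⊕1⊕1⊕1⊕0⊕1⊕0⊕0 = 1
p4 (pos 4,5,6,7,12,13,14,15,20,21,22,23,28,29,30,31): XOR of data positions = 0⊕0⊕1⊕1⊕0⊕0⊕1⊕1⊕1⊕1⊕1⊕0⊕1⊕0⊕0 = 0
p8 (pos 8,9,10,11,12,13,14,15,24,25,26,27,28,29,30,31): XOR of data positions = 0⊕1⊕0⊕1⊕0⊕0⊕1⊕0⊕0⊕0⊕1⊕0⊕1⊕0⊕0 = 1
p16 (pos 16,17,18,19,20,21,22,23,24,25,26,27,28,29,30,31): XOR of data positions = 0⊕1⊕1⊕1⊕1⊕1⊕1⊕0⊕0⊕0⊕1⊕0⊕1⊕0⊕0 = 0
Codeword: 0110001101010010011111100010100

0110001101010010011111100010100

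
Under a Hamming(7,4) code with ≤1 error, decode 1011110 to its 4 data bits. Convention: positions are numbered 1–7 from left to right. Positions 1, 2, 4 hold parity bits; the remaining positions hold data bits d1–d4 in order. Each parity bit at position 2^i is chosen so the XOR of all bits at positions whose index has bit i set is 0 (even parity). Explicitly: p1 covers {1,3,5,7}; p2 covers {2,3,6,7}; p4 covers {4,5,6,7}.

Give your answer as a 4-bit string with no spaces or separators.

1010

s1 (pos 1,3,5,7): 1⊕1⊕1⊕0 = 1
s2 (pos 2,3,6,7): 0⊕1⊕1⊕0 = 0
s4 (pos 4,5,6,7): 1⊕1⊕1⊕0 = 1
Syndrome s4…s1 = 101 → error at position 5.
Flip position 5: 1011110 → 1011010
Read data bits from positions 3,5,6,7: 1010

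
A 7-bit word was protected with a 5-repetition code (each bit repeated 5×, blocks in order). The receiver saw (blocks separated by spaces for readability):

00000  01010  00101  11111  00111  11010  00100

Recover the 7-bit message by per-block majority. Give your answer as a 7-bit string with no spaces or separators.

0001110

Block 1 (00000): 0 ones → 0
Block 2 (01010): 2 ones → 0
Block 3 (00101): 2 ones → 0
Block 4 (11111): 5 ones → 1
Block 5 (00111): 3 ones → 1
Block 6 (11010): 3 ones → 1
Block 7 (00100): 1 one → 0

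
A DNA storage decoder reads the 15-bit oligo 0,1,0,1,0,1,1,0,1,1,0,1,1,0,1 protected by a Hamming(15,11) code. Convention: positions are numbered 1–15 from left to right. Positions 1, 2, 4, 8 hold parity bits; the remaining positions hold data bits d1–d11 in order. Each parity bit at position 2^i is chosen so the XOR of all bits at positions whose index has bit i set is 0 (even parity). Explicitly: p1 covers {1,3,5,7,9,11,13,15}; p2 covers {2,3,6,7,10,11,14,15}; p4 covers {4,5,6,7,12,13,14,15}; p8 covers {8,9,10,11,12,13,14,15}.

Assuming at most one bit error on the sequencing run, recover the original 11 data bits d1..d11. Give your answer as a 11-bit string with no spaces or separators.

00111001101

s1 (pos 1,3,5,7,9,11,13,15): 0⊕0⊕0⊕1⊕1⊕0⊕1⊕1 = 0
s2 (pos 2,3,6,7,10,11,14,15): 1⊕0⊕1⊕1⊕1⊕0⊕0⊕1 = 1
s4 (pos 4,5,6,7,12,13,14,15): 1⊕0⊕1⊕1⊕1⊕1⊕0⊕1 = 0
s8 (pos 8,9,10,11,12,13,14,15): 0⊕1⊕1⊕0⊕1⊕1⊕0⊕1 = 1
Syndrome s8…s1 = 1010 → error at position 10.
Flip position 10: 010101101101101 → 010101101001101
Read data bits from positions 3,5,6,7,9,10,11,12,13,14,15: 00111001101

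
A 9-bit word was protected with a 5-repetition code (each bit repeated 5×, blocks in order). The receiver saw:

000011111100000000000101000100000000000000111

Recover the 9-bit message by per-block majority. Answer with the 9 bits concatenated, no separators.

010000001

Block 1 (00001): 1 one → 0
Block 2 (11111): 5 ones → 1
Block 3 (00000): 0 ones → 0
Block 4 (00000): 0 ones → 0
Block 5 (01010): 2 ones → 0
Block 6 (00100): 1 one → 0
Block 7 (00000): 0 ones → 0
Block 8 (00000): 0 ones → 0
Block 9 (00111): 3 ones → 1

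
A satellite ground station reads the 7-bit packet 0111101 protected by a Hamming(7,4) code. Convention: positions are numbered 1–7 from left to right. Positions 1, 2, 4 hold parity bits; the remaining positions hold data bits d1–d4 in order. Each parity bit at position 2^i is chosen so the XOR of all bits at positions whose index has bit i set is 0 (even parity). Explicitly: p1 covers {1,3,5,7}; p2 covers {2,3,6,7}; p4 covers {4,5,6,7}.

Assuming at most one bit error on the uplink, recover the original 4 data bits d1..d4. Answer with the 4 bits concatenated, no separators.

1100

s1 (pos 1,3,5,7): 0⊕1⊕1⊕1 = 1
s2 (pos 2,3,6,7): 1⊕1⊕0⊕1 = 1
s4 (pos 4,5,6,7): 1⊕1⊕0⊕1 = 1
Syndrome s4…s1 = 111 → error at position 7.
Flip position 7: 0111101 → 0111100
Read data bits from positions 3,5,6,7: 1100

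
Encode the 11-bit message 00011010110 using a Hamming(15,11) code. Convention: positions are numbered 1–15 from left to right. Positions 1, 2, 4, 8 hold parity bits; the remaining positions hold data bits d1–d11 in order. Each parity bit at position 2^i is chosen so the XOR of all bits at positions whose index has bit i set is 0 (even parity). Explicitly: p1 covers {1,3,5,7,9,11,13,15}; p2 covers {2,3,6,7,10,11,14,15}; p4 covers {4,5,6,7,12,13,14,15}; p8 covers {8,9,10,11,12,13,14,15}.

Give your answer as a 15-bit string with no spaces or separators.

010100101010110

Place data at non-parity positions: p1 p2 0 p4 0 0 1 p8 1 0 1 0 1 1 0
p1 (pos 1,3,5,7,9,11,13,15): XOR of data positions = 0⊕0⊕1⊕1⊕1⊕1⊕0 = 0
p2 (pos 2,3,6,7,10,11,14,15): XOR of data positions = 0⊕0⊕1⊕0⊕1⊕1⊕0 = 1
p4 (pos 4,5,6,7,12,13,14,15): XOR of data positions = 0⊕0⊕1⊕0⊕1⊕1⊕0 = 1
p8 (pos 8,9,10,11,12,13,14,15): XOR of data positions = 1⊕0⊕1⊕0⊕1⊕1⊕0 = 0
Codeword: 010100101010110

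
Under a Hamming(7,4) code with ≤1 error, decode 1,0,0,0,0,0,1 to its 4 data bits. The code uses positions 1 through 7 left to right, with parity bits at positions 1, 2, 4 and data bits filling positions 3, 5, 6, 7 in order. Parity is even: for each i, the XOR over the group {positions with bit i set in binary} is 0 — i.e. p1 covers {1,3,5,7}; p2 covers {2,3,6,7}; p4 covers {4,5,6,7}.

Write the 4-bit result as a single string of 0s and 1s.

s1 (pos 1,3,5,7): 1⊕0⊕0⊕1 = 0
s2 (pos 2,3,6,7): 0⊕0⊕0⊕1 = 1
s4 (pos 4,5,6,7): 0⊕0⊕0⊕1 = 1
Syndrome s4…s1 = 110 → error at position 6.
Flip position 6: 1000001 → 1000011
Read data bits from positions 3,5,6,7: 0011

0011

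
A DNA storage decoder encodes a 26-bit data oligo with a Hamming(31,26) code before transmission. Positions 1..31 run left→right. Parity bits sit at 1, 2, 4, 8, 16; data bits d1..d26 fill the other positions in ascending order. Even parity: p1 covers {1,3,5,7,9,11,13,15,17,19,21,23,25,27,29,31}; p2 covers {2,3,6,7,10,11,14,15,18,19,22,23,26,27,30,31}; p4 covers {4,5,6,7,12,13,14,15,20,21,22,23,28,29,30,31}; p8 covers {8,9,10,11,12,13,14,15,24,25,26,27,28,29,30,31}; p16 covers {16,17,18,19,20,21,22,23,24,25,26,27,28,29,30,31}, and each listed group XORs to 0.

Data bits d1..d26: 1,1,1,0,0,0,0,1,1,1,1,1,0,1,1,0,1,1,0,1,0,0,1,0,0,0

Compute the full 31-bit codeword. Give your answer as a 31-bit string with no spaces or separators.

Place data at non-parity positions: p1 p2 1 p4 1 1 0 p8 0 0 0 1 1 1 1 p16 1 0 1 1 0 1 1 0 1 0 0 1 0 0 0
p1 (pos 1,3,5,7,9,11,13,15,17,19,21,23,25,27,29,31): XOR of data positions = 1⊕1⊕0⊕0⊕0⊕1⊕1⊕1⊕1⊕0⊕1⊕1⊕0⊕0⊕0 = 0
p2 (pos 2,3,6,7,10,11,14,15,18,19,22,23,26,27,30,31): XOR of data positions = 1⊕1⊕0⊕0⊕0⊕1⊕1⊕0⊕1⊕1⊕1⊕0⊕0⊕0⊕0 = 1
p4 (pos 4,5,6,7,12,13,14,15,20,21,22,23,28,29,30,31): XOR of data positions = 1⊕1⊕0⊕1⊕1⊕1⊕1⊕1⊕0⊕1⊕1⊕1⊕0⊕0⊕0 = 0
p8 (pos 8,9,10,11,12,13,14,15,24,25,26,27,28,29,30,31): XOR of data positions = 0⊕0⊕0⊕1⊕1⊕1⊕1⊕0⊕1⊕0⊕0⊕1⊕0⊕0⊕0 = 0
p16 (pos 16,17,18,19,20,21,22,23,24,25,26,27,28,29,30,31): XOR of data positions = 1⊕0⊕1⊕1⊕0⊕1⊕1⊕0⊕1⊕0⊕0⊕1⊕0⊕0⊕0 = 1
Codeword: 0110110000011111101101101001000

0110110000011111101101101001000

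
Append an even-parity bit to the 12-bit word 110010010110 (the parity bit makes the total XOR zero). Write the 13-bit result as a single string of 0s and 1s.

XOR of the 12 data bits: 1⊕1⊕0⊕0⊕1⊕0⊕0⊕1⊕0⊕1⊕1⊕0 = 0
Parity bit = 0 (so all 13 bits XOR to 0).

1100100101100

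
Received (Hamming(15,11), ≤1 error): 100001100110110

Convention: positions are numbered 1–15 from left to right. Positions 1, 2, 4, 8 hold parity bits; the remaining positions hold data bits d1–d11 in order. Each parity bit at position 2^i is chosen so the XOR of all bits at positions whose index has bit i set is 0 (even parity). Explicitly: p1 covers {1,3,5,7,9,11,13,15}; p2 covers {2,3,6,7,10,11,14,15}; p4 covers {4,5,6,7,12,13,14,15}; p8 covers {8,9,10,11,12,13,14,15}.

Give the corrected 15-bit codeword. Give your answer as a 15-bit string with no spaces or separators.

s1 (pos 1,3,5,7,9,11,13,15): 1⊕0⊕0⊕1⊕0⊕1⊕1⊕0 = 0
s2 (pos 2,3,6,7,10,11,14,15): 0⊕0⊕1⊕1⊕1⊕1⊕1⊕0 = 1
s4 (pos 4,5,6,7,12,13,14,15): 0⊕0⊕1⊕1⊕0⊕1⊕1⊕0 = 0
s8 (pos 8,9,10,11,12,13,14,15): 0⊕0⊕1⊕1⊕0⊕1⊕1⊕0 = 0
Syndrome s8…s1 = 0010 → error at position 2.
Flip position 2: 100001100110110 → 110001100110110

110001100110110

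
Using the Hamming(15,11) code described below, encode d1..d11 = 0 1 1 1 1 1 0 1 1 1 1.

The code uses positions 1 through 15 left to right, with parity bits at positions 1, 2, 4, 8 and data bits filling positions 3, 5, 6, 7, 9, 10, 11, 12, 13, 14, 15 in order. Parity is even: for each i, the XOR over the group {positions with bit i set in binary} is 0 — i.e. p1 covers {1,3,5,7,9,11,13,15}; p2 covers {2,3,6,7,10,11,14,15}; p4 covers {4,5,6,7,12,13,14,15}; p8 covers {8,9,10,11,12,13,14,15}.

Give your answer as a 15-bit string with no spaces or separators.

Place data at non-parity positions: p1 p2 0 p4 1 1 1 p8 1 1 0 1 1 1 1
p1 (pos 1,3,5,7,9,11,13,15): XOR of data positions = 0⊕1⊕1⊕1⊕0⊕1⊕1 = 1
p2 (pos 2,3,6,7,10,11,14,15): XOR of data positions = 0⊕1⊕1⊕1⊕0⊕1⊕1 = 1
p4 (pos 4,5,6,7,12,13,14,15): XOR of data positions = 1⊕1⊕1⊕1⊕1⊕1⊕1 = 1
p8 (pos 8,9,10,11,12,13,14,15): XOR of data positions = 1⊕1⊕0⊕1⊕1⊕1⊕1 = 0
Codeword: 110111101101111

110111101101111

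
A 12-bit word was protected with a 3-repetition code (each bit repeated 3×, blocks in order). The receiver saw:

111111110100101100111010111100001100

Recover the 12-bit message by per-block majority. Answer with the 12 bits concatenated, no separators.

Block 1 (111): 3 ones → 1
Block 2 (111): 3 ones → 1
Block 3 (110): 2 ones → 1
Block 4 (100): 1 one → 0
Block 5 (101): 2 ones → 1
Block 6 (100): 1 one → 0
Block 7 (111): 3 ones → 1
Block 8 (010): 1 one → 0
Block 9 (111): 3 ones → 1
Block 10 (100): 1 one → 0
Block 11 (001): 1 one → 0
Block 12 (100): 1 one → 0

111010101000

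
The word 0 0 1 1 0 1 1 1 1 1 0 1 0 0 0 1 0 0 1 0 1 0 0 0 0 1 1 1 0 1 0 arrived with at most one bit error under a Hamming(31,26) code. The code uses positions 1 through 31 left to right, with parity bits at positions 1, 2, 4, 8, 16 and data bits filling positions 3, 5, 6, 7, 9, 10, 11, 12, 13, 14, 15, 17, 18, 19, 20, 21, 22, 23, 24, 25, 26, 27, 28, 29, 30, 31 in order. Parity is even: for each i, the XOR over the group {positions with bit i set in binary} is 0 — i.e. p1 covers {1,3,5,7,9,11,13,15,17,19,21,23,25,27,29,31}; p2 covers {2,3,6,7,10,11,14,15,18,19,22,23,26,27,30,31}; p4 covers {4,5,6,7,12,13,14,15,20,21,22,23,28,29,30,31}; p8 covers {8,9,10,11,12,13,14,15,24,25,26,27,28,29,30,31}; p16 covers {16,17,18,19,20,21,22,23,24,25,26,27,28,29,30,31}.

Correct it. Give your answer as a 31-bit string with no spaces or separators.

s1 (pos 1,3,5,7,9,11,13,15,17,19,21,23,25,27,29,31): 0⊕1⊕0⊕1⊕1⊕0⊕0⊕0⊕0⊕1⊕1⊕0⊕0⊕1⊕0⊕0 = 0
s2 (pos 2,3,6,7,10,11,14,15,18,19,22,23,26,27,30,31): 0⊕1⊕1⊕1⊕1⊕0⊕0⊕0⊕0⊕1⊕0⊕0⊕1⊕1⊕1⊕0 = 0
s4 (pos 4,5,6,7,12,13,14,15,20,21,22,23,28,29,30,31): 1⊕0⊕1⊕1⊕1⊕0⊕0⊕0⊕0⊕1⊕0⊕0⊕1⊕0⊕1⊕0 = 1
s8 (pos 8,9,10,11,12,13,14,15,24,25,26,27,28,29,30,31): 1⊕1⊕1⊕0⊕1⊕0⊕0⊕0⊕0⊕0⊕1⊕1⊕1⊕0⊕1⊕0 = 0
s16 (pos 16,17,18,19,20,21,22,23,24,25,26,27,28,29,30,31): 1⊕0⊕0⊕1⊕0⊕1⊕0⊕0⊕0⊕0⊕1⊕1⊕1⊕0⊕1⊕0 = 1
Syndrome s16…s1 = 10100 → error at position 20.
Flip position 20: 0011011111010001001010000111010 → 0011011111010001001110000111010

0011011111010001001110000111010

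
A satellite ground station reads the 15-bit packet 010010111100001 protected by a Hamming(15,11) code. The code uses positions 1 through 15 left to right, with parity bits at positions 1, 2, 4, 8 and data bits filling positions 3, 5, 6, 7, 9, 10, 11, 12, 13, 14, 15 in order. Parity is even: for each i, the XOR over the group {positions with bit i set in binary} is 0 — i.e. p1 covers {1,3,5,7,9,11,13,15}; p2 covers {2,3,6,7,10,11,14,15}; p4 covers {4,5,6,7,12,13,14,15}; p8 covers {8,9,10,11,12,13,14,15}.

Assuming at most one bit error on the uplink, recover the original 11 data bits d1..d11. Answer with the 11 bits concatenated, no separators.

01011100001

s1 (pos 1,3,5,7,9,11,13,15): 0⊕0⊕1⊕1⊕1⊕0⊕0⊕1 = 0
s2 (pos 2,3,6,7,10,11,14,15): 1⊕0⊕0⊕1⊕1⊕0⊕0⊕1 = 0
s4 (pos 4,5,6,7,12,13,14,15): 0⊕1⊕0⊕1⊕0⊕0⊕0⊕1 = 1
s8 (pos 8,9,10,11,12,13,14,15): 1⊕1⊕1⊕0⊕0⊕0⊕0⊕1 = 0
Syndrome s8…s1 = 0100 → error at position 4.
Flip position 4: 010010111100001 → 010110111100001
Read data bits from positions 3,5,6,7,9,10,11,12,13,14,15: 01011100001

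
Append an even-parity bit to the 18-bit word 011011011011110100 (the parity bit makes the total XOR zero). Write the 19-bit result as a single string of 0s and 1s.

XOR of the 18 data bits: 0⊕1⊕1⊕0⊕1⊕1⊕0⊕1⊕1⊕0⊕1⊕1⊕1⊕1⊕0⊕1⊕0⊕0 = 1
Parity bit = 1 (so all 19 bits XOR to 0).

0110110110111101001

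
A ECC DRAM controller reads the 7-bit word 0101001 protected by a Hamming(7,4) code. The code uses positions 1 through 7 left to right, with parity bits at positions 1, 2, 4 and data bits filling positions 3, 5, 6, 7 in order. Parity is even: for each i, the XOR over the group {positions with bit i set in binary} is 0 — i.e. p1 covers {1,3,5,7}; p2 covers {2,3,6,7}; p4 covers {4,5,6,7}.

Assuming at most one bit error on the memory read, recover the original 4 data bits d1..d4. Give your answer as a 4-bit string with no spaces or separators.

s1 (pos 1,3,5,7): 0⊕0⊕0⊕1 = 1
s2 (pos 2,3,6,7): 1⊕0⊕0⊕1 = 0
s4 (pos 4,5,6,7): 1⊕0⊕0⊕1 = 0
Syndrome s4…s1 = 001 → error at position 1.
Flip position 1: 0101001 → 1101001
Read data bits from positions 3,5,6,7: 0001

0001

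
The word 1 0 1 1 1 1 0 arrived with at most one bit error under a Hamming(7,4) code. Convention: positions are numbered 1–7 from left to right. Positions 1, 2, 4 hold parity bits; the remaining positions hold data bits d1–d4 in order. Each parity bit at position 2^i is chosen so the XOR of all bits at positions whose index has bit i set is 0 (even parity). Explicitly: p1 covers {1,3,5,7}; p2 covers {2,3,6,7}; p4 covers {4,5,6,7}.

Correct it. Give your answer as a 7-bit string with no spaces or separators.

1011010

s1 (pos 1,3,5,7): 1⊕1⊕1⊕0 = 1
s2 (pos 2,3,6,7): 0⊕1⊕1⊕0 = 0
s4 (pos 4,5,6,7): 1⊕1⊕1⊕0 = 1
Syndrome s4…s1 = 101 → error at position 5.
Flip position 5: 1011110 → 1011010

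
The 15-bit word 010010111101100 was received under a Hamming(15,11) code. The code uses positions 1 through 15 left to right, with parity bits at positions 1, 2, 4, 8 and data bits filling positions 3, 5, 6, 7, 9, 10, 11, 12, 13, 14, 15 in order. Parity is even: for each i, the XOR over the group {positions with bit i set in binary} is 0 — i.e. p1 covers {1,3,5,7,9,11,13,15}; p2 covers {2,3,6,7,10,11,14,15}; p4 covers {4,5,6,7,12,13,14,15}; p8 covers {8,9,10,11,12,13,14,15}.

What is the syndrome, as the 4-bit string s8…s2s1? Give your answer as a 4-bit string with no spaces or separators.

s1 (pos 1,3,5,7,9,11,13,15): 0⊕0⊕1⊕1⊕1⊕0⊕1⊕0 = 0
s2 (pos 2,3,6,7,10,11,14,15): 1⊕0⊕0⊕1⊕1⊕0⊕0⊕0 = 1
s4 (pos 4,5,6,7,12,13,14,15): 0⊕1⊕0⊕1⊕1⊕1⊕0⊕0 = 0
s8 (pos 8,9,10,11,12,13,14,15): 1⊕1⊕1⊕0⊕1⊕1⊕0⊕0 = 1
Syndrome s8…s1 = 1010 → error at position 10.

1010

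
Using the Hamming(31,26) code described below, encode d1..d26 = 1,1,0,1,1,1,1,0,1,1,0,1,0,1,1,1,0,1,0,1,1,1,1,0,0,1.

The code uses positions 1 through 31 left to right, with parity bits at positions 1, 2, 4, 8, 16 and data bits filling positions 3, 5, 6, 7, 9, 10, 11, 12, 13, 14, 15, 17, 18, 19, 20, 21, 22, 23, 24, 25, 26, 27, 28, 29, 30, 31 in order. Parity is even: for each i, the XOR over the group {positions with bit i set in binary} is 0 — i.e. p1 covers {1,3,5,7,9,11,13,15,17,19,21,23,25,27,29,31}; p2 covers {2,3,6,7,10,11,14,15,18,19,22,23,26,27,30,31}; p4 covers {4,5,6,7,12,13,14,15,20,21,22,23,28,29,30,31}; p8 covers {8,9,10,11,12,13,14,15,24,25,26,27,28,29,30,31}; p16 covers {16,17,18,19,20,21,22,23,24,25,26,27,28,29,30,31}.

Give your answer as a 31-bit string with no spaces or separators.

Place data at non-parity positions: p1 p2 1 p4 1 0 1 p8 1 1 1 0 1 1 0 p16 1 0 1 1 1 0 1 0 1 1 1 1 0 0 1
p1 (pos 1,3,5,7,9,11,13,15,17,19,21,23,25,27,29,31): XOR of data positions = 1⊕1⊕1⊕1⊕1⊕1⊕0⊕1⊕1⊕1⊕1⊕1⊕1⊕0⊕1 = 1
p2 (pos 2,3,6,7,10,11,14,15,18,19,22,23,26,27,30,31): XOR of data positions = 1⊕0⊕1⊕1⊕1⊕1⊕0⊕0⊕1⊕0⊕1⊕1⊕1⊕0⊕1 = 0
p4 (pos 4,5,6,7,12,13,14,15,20,21,22,23,28,29,30,31): XOR of data positions = 1⊕0⊕1⊕0⊕1⊕1⊕0⊕1⊕1⊕0⊕1⊕1⊕0⊕0⊕1 = 1
p8 (pos 8,9,10,11,12,13,14,15,24,25,26,27,28,29,30,31): XOR of data positions = 1⊕1⊕1⊕0⊕1⊕1⊕0⊕0⊕1⊕1⊕1⊕1⊕0⊕0⊕1 = 0
p16 (pos 16,17,18,19,20,21,22,23,24,25,26,27,28,29,30,31): XOR of data positions = 1⊕0⊕1⊕1⊕1⊕0⊕1⊕0⊕1⊕1⊕1⊕1⊕0⊕0⊕1 = 0
Codeword: 1011101011101100101110101111001

1011101011101100101110101111001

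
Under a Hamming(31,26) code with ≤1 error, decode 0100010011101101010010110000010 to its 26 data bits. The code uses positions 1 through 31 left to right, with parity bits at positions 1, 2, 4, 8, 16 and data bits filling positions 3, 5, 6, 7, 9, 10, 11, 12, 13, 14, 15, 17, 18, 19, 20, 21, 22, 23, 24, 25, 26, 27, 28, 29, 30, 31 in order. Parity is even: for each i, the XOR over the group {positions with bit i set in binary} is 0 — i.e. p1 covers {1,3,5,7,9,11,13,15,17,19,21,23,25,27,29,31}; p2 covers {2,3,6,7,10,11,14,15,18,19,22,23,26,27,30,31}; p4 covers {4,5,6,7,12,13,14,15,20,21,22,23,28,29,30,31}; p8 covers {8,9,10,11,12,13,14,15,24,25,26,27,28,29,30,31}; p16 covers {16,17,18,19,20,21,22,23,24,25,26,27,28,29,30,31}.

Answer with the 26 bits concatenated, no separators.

s1 (pos 1,3,5,7,9,11,13,15,17,19,21,23,25,27,29,31): 0⊕0⊕0⊕0⊕1⊕1⊕1⊕0⊕0⊕0⊕1⊕1⊕0⊕0⊕0⊕0 = 1
s2 (pos 2,3,6,7,10,11,14,15,18,19,22,23,26,27,30,31): 1⊕0⊕1⊕0⊕1⊕1⊕1⊕0⊕1⊕0⊕0⊕1⊕0⊕0⊕1⊕0 = 0
s4 (pos 4,5,6,7,12,13,14,15,20,21,22,23,28,29,30,31): 0⊕0⊕1⊕0⊕0⊕1⊕1⊕0⊕0⊕1⊕0⊕1⊕0⊕0⊕1⊕0 = 0
s8 (pos 8,9,10,11,12,13,14,15,24,25,26,27,28,29,30,31): 0⊕1⊕1⊕1⊕0⊕1⊕1⊕0⊕1⊕0⊕0⊕0⊕0⊕0⊕1⊕0 = 1
s16 (pos 16,17,18,19,20,21,22,23,24,25,26,27,28,29,30,31): 1⊕0⊕1⊕0⊕0⊕1⊕0⊕1⊕1⊕0⊕0⊕0⊕0⊕0⊕1⊕0 = 0
Syndrome s16…s1 = 01001 → error at position 9.
Flip position 9: 0100010011101101010010110000010 → 0100010001101101010010110000010
Read data bits from positions 3,5,6,7,9,10,11,12,13,14,15,17,18,19,20,21,22,23,24,25,26,27,28,29,30,31: 00100110110010010110000010

00100110110010010110000010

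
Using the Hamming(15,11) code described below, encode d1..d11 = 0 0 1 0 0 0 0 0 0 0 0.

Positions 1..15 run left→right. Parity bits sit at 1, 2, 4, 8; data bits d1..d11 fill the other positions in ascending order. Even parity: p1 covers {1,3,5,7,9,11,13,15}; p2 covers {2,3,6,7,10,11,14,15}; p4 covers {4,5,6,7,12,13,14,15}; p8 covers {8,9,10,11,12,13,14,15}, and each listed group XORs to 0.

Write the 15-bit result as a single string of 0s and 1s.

010101000000000

Place data at non-parity positions: p1 p2 0 p4 0 1 0 p8 0 0 0 0 0 0 0
p1 (pos 1,3,5,7,9,11,13,15): XOR of data positions = 0⊕0⊕0⊕0⊕0⊕0⊕0 = 0
p2 (pos 2,3,6,7,10,11,14,15): XOR of data positions = 0⊕1⊕0⊕0⊕0⊕0⊕0 = 1
p4 (pos 4,5,6,7,12,13,14,15): XOR of data positions = 0⊕1⊕0⊕0⊕0⊕0⊕0 = 1
p8 (pos 8,9,10,11,12,13,14,15): XOR of data positions = 0⊕0⊕0⊕0⊕0⊕0⊕0 = 0
Codeword: 010101000000000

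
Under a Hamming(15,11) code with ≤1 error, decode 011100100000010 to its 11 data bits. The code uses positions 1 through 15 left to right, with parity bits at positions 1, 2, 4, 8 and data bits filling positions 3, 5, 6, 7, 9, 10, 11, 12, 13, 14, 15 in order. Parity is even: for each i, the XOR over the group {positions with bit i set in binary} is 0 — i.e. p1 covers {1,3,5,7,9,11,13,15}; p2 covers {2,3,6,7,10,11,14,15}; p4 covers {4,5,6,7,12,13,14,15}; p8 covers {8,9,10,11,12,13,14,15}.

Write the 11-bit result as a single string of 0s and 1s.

s1 (pos 1,3,5,7,9,11,13,15): 0⊕1⊕0⊕1⊕0⊕0⊕0⊕0 = 0
s2 (pos 2,3,6,7,10,11,14,15): 1⊕1⊕0⊕1⊕0⊕0⊕1⊕0 = 0
s4 (pos 4,5,6,7,12,13,14,15): 1⊕0⊕0⊕1⊕0⊕0⊕1⊕0 = 1
s8 (pos 8,9,10,11,12,13,14,15): 0⊕0⊕0⊕0⊕0⊕0⊕1⊕0 = 1
Syndrome s8…s1 = 1100 → error at position 12.
Flip position 12: 011100100000010 → 011100100001010
Read data bits from positions 3,5,6,7,9,10,11,12,13,14,15: 10010001010

10010001010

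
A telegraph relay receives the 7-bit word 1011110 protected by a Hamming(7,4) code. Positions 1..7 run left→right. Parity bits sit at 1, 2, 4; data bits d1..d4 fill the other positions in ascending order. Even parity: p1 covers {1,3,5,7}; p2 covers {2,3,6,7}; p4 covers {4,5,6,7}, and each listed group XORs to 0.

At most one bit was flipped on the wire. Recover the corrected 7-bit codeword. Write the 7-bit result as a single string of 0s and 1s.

s1 (pos 1,3,5,7): 1⊕1⊕1⊕0 = 1
s2 (pos 2,3,6,7): 0⊕1⊕1⊕0 = 0
s4 (pos 4,5,6,7): 1⊕1⊕1⊕0 = 1
Syndrome s4…s1 = 101 → error at position 5.
Flip position 5: 1011110 → 1011010

1011010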